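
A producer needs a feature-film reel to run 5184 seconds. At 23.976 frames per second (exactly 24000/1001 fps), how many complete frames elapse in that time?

124291 frames

Frames = 5184 × 24000/1001 = 124416000/1001 ≈ 124291.7083.
Complete frames: 124291.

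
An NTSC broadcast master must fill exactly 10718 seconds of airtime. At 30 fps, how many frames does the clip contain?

Frames = 10718 × 30 = 321540.

321540 frames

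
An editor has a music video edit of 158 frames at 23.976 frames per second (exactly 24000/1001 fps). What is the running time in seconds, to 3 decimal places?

Running time = 158 × 1001/24000 = 79079/12000 s ≈ 6.590 s.

6.590 seconds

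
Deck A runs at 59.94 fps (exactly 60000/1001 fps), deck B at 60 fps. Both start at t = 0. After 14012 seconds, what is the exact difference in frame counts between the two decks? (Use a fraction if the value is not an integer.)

A emits 60000/1001 × 14012 = 840720000/1001 frames; B emits 60 × 14012 = 840720.
Difference = 840720/1001 frames (≈ 839.8801); B is ahead of A.

840720/1001 frames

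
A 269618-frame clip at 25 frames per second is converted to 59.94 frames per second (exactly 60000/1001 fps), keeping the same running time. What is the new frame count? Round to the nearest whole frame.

646437 frames

Frames at target rate = 269618 × (60000/1001) / (25) = 647083200/1001 ≈ 646436.763.
Nearest whole frame: 646437.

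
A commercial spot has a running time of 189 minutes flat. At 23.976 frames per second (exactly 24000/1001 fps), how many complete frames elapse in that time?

189 min = 11340 s.
Frames = 11340 × 24000/1001 = 38880000/143 ≈ 271888.1119.
Complete frames: 271888.

271888 frames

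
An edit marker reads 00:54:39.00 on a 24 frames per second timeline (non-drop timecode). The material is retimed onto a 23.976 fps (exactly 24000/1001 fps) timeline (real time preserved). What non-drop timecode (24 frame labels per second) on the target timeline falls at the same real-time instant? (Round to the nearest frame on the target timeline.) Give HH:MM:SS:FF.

Source frame index: (0×3600 + 54×60 + 39) × 24 + 0 = 78696.
Real time: 78696 / (24) = 3279 s.
Target frame: (3279) × (24000/1001) = 78696000/1001 ≈ 78617.383 → 78617.
At 24 labels/s: frame 78617 → 00:54:35:17.

00:54:35:17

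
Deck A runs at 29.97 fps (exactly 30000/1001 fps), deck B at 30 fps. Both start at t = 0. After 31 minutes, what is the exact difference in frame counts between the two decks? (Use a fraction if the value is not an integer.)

55800/1001 frames

31 min = 1860 s.
A emits 30000/1001 × 1860 = 55800000/1001 frames; B emits 30 × 1860 = 55800.
Difference = 55800/1001 frames (≈ 55.7443); B is ahead of A.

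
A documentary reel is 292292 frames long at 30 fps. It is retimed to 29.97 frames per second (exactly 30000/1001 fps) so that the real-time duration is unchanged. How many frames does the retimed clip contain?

Target frames = source frames × (target rate / source rate) = 292292 × (30000/1001)/(30) = 292292 × 1000/1001 = 292000.

292000 frames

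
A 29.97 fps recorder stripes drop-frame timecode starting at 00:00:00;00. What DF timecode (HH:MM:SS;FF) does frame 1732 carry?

Each 10-minute DF block holds 10 × 60 × 30 − 9 × 2 = 17982 frames. 1732 ÷ 17982 → 0 full blocks, remainder 1732.
Within the partial block the first minute is 1800 frames and each further minute 1798, so 0 further minute boundaries passed. Total skipped labels = 18 × 0 + 2 × 0 = 0.
Non-drop label index = 1732 + 0 = 1732; at 30 labels/s that is 00:00:57:22, i.e. DF 00:00:57;22.

00:00:57;22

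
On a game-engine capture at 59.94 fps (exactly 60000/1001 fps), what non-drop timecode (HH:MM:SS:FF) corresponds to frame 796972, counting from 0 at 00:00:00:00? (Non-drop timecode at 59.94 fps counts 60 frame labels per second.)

03:41:22:52

796972 ÷ 60 = 13282 full seconds, remainder 52 frames.
13282 s = 3 h 41 min 22 s.
Timecode: 03:41:22:52.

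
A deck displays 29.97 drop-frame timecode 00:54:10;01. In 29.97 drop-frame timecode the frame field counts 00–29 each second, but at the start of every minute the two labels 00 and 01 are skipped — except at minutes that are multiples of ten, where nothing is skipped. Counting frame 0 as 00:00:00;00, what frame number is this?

Complete 10-minute blocks: 5, each 17982 frames → 89910.
Remaining 4 whole minutes in the current block: 1800 + 3 × 1798 = 7194 frames.
Within the current minute: 10 × 30 + 1 − 2 = 299 (labels ;00/;01 skipped at this minute). Total = 89910 + 7194 + 299 = 97403.

97403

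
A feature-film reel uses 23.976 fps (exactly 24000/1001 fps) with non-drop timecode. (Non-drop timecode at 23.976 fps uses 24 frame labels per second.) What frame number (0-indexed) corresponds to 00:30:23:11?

Total seconds to the label: (0 × 3600 + 30 × 60 + 23) = 1823.
Frame index = 1823 × 24 + 11 = 43763.

frame 43763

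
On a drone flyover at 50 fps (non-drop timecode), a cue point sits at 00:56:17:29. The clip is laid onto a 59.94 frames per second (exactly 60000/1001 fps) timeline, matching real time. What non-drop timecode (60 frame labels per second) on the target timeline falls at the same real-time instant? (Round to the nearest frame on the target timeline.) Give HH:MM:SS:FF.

00:56:14:12

Source frame index: (0×3600 + 56×60 + 17) × 50 + 29 = 168879.
Real time: 168879 / (50) = 168879/50 s.
Target frame: (168879/50) × (60000/1001) = 202654800/1001 ≈ 202452.348 → 202452.
At 60 labels/s: frame 202452 → 00:56:14:12.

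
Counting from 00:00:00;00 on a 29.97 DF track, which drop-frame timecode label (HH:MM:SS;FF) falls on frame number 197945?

Ten DF minutes hold 17982 frames, so frame 197945 lies in block 11 (frames 197802–215783) with 143 frames into that block.
The block's first minute is 1800 frames and the rest 1798 each; 143 frames reaches minute 0, so 11 × 18 + 0 × 2 = 198 labels have been skipped so far.
Adding those back, label number 197945 + 198 = 198143 at 30 labels/s is 6604 s + 23 f = 1 h 50 min 4 s frame 23, i.e. 01:50:04;23.

01:50:04;23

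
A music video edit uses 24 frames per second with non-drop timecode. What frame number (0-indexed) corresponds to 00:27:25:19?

frame 39499

Total seconds to the label: (0 × 3600 + 27 × 60 + 25) = 1645.
Frame index = 1645 × 24 + 19 = 39499.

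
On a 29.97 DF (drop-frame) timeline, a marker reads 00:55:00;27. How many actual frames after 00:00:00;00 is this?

Complete 10-minute blocks: 5, each 17982 frames → 89910.
Remaining 5 whole minutes in the current block: 1800 + 4 × 1798 = 8992 frames.
Within the current minute: 0 × 30 + 27 − 2 = 25 (labels ;00/;01 skipped at this minute). Total = 89910 + 8992 + 25 = 98927.

98927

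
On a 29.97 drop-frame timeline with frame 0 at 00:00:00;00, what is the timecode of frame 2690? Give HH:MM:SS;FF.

Each 10-minute DF block holds 10 × 60 × 30 − 9 × 2 = 17982 frames. 2690 ÷ 17982 → 0 full blocks, remainder 2690.
Within the partial block the first minute is 1800 frames and each further minute 1798, so 1 further minute boundary passed. Total skipped labels = 18 × 0 + 2 × 1 = 2.
Non-drop label index = 2690 + 2 = 2692; at 30 labels/s that is 00:01:29:22, i.e. DF 00:01:29;22.

00:01:29;22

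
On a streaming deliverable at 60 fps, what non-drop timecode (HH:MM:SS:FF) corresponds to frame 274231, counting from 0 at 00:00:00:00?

274231 ÷ 60 = 4570 full seconds, remainder 31 frames.
4570 s = 1 h 16 min 10 s.
Timecode: 01:16:10:31.

01:16:10:31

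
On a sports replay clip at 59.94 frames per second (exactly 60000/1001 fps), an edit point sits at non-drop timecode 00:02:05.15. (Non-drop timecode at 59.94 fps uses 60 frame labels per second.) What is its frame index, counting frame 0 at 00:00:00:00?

Total seconds to the label: (0 × 3600 + 2 × 60 + 5) = 125.
Frame index = 125 × 60 + 15 = 7515.

7515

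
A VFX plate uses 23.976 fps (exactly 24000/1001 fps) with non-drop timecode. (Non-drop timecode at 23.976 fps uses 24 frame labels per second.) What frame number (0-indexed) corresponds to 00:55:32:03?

Total seconds to the label: (0 × 3600 + 55 × 60 + 32) = 3332.
Frame index = 3332 × 24 + 3 = 79971.

frame 79971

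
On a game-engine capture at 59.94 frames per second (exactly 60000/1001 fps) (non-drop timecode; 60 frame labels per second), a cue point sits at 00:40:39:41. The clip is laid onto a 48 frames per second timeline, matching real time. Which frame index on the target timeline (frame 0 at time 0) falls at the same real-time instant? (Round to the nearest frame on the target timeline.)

Source frame index: (0×3600 + 40×60 + 39) × 60 + 41 = 146381.
Real time: 146381 / (60000/1001) = 146527381/60000 s.
Target frame: (146527381/60000) × (48) = 146527381/1250 ≈ 117221.905 → 117222.

frame 117222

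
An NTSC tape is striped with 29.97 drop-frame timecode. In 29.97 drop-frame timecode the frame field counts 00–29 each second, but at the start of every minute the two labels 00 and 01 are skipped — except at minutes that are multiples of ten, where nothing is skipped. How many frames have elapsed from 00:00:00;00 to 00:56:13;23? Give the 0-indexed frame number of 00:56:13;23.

As if non-drop at 30 labels/s: (0 × 3600 + 56 × 60 + 13) × 30 + 23 = 101213.
Minute boundaries passed: 56; those not divisible by 10: 56 − 5 = 51; dropped labels = 2 × 51 = 102.
Actual frame index = 101213 − 102 = 101111.

101111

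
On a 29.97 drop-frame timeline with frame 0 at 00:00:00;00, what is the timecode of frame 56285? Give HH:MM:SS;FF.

00:31:18;01

Each 10-minute DF block holds 10 × 60 × 30 − 9 × 2 = 17982 frames. 56285 ÷ 17982 → 3 full blocks, remainder 2339.
Within the partial block the first minute is 1800 frames and each further minute 1798, so 1 further minute boundary passed. Total skipped labels = 18 × 3 + 2 × 1 = 56.
Non-drop label index = 56285 + 56 = 56341; at 30 labels/s that is 00:31:18:01, i.e. DF 00:31:18;01.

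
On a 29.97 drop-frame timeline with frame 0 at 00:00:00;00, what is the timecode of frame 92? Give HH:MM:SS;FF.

00:00:03;02

Ten DF minutes hold 17982 frames, so frame 92 lies in block 0 (frames 0–17981) with 92 frames into that block.
The block's first minute is 1800 frames and the rest 1798 each; 92 frames reaches minute 0, so 0 × 18 + 0 × 2 = 0 labels have been skipped so far.
Adding those back, label number 92 + 0 = 92 at 30 labels/s is 3 s + 2 f = 0 h 0 min 3 s frame 2, i.e. 00:00:03;02.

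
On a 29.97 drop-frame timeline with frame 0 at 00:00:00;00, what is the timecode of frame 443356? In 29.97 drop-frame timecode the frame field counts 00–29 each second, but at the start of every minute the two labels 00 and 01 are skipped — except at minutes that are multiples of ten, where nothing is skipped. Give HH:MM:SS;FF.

04:06:33;10

Ten DF minutes hold 17982 frames, so frame 443356 lies in block 24 (frames 431568–449549) with 11788 frames into that block.
The block's first minute is 1800 frames and the rest 1798 each; 11788 frames reaches minute 6, so 24 × 18 + 6 × 2 = 444 labels have been skipped so far.
Adding those back, label number 443356 + 444 = 443800 at 30 labels/s is 14793 s + 10 f = 4 h 6 min 33 s frame 10, i.e. 04:06:33;10.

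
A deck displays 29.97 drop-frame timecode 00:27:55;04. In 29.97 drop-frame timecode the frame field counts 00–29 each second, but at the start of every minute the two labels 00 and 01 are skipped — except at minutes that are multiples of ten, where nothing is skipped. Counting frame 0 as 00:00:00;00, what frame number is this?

Complete 10-minute blocks: 2, each 17982 frames → 35964.
Remaining 7 whole minutes in the current block: 1800 + 6 × 1798 = 12588 frames.
Within the current minute: 55 × 30 + 4 − 2 = 1652 (labels ;00/;01 skipped at this minute). Total = 35964 + 12588 + 1652 = 50204.

50204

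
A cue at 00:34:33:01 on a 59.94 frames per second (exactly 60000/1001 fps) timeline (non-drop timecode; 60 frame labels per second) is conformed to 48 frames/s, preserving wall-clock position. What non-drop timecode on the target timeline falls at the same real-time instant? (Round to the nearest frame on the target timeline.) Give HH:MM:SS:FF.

00:34:35:04

Source frame index: (0×3600 + 34×60 + 33) × 60 + 1 = 124381.
Real time: 124381 / (60000/1001) = 124505381/60000 s.
Target frame: (124505381/60000) × (48) = 124505381/1250 ≈ 99604.305 → 99604.
At 48 labels/s: frame 99604 → 00:34:35:04.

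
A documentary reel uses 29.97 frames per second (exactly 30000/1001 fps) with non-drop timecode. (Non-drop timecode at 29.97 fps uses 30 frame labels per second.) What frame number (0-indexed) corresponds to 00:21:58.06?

39546

Total seconds to the label: (0 × 3600 + 21 × 60 + 58) = 1318.
Frame index = 1318 × 30 + 6 = 39546.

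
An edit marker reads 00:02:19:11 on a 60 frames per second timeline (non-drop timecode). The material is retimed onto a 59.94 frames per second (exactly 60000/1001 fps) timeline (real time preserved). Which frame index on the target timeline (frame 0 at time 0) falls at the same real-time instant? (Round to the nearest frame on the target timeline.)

Source frame index: (0×3600 + 2×60 + 19) × 60 + 11 = 8351.
Real time: 8351 / (60) = 8351/60 s.
Target frame: (8351/60) × (60000/1001) = 1193000/143 ≈ 8342.657 → 8343.

frame 8343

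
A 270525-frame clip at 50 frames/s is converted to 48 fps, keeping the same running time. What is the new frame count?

259704 frames

Target frames = source frames × (target rate / source rate) = 270525 × (48)/(50) = 270525 × 24/25 = 259704.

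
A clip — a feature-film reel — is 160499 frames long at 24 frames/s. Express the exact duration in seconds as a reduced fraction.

160499/24 seconds

Running time = 160499 ÷ (24) = 160499 × 1/24 = 160499/24 s.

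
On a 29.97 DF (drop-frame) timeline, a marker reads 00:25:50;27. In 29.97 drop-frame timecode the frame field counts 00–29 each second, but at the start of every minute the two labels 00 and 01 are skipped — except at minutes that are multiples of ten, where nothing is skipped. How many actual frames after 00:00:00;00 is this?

As if non-drop at 30 labels/s: (0 × 3600 + 25 × 60 + 50) × 30 + 27 = 46527.
Minute boundaries passed: 25; those not divisible by 10: 25 − 2 = 23; dropped labels = 2 × 23 = 46.
Actual frame index = 46527 − 46 = 46481.

46481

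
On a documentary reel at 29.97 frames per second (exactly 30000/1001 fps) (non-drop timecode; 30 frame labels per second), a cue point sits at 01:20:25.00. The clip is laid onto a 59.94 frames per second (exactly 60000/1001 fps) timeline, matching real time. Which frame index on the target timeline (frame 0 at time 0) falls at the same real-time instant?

frame 289500

Source frame index: (1×3600 + 20×60 + 25) × 30 + 0 = 144750.
Real time: 144750 / (30000/1001) = 193193/40 s.
Target frame: (193193/40) × (60000/1001) = 289500.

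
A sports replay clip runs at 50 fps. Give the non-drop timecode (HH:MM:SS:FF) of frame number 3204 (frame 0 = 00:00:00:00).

3204 ÷ 50 = 64 full seconds, remainder 4 frames.
64 s = 0 h 1 min 4 s.
Timecode: 00:01:04:04.

00:01:04:04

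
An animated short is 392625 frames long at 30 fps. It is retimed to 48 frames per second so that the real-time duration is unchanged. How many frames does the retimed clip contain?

Target frames = source frames × (target rate / source rate) = 392625 × (48)/(30) = 392625 × 8/5 = 628200.

628200 frames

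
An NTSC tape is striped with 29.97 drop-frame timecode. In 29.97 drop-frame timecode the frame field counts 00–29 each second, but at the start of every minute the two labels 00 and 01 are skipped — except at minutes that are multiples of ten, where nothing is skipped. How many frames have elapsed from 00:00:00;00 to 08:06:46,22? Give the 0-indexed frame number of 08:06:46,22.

875326

Complete 10-minute blocks: 48, each 17982 frames → 863136.
Remaining 6 whole minutes in the current block: 1800 + 5 × 1798 = 10790 frames.
Within the current minute: 46 × 30 + 22 − 2 = 1400 (labels ;00/;01 skipped at this minute). Total = 863136 + 10790 + 1400 = 875326.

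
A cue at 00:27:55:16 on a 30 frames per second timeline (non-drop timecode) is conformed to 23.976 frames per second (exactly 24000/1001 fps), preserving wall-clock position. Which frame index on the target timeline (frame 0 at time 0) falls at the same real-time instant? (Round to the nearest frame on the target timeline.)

Source frame index: (0×3600 + 27×60 + 55) × 30 + 16 = 50266.
Real time: 50266 / (30) = 25133/15 s.
Target frame: (25133/15) × (24000/1001) = 40212800/1001 ≈ 40172.627 → 40173.

frame 40173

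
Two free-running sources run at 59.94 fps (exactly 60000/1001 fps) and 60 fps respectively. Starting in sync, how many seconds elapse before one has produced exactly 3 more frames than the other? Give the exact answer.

50.05 seconds

The gap grows by |60 − 60000/1001| = 60/1001 frames per second.
Time for a 3-frame gap: 3 ÷ (60/1001) = 50.05 s.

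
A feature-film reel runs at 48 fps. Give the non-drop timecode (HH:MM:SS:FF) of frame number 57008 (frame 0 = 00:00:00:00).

57008 ÷ 48 = 1187 full seconds, remainder 32 frames.
1187 s = 0 h 19 min 47 s.
Timecode: 00:19:47:32.

00:19:47:32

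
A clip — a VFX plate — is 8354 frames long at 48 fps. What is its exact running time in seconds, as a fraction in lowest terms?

Running time = 8354 ÷ (48) = 8354 × 1/48 = 4177/24 s.

4177/24 seconds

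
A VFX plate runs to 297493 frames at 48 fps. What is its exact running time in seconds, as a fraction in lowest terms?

Running time = 297493 ÷ (48) = 297493 × 1/48 = 297493/48 s.

297493/48 seconds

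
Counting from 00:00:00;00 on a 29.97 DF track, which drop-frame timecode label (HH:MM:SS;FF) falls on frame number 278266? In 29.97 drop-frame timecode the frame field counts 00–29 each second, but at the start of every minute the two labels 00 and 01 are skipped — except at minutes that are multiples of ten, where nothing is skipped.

Each 10-minute DF block holds 10 × 60 × 30 − 9 × 2 = 17982 frames. 278266 ÷ 17982 → 15 full blocks, remainder 8536.
Within the partial block the first minute is 1800 frames and each further minute 1798, so 4 further minute boundaries passed. Total skipped labels = 18 × 15 + 2 × 4 = 278.
Non-drop label index = 278266 + 278 = 278544; at 30 labels/s that is 02:34:44:24, i.e. DF 02:34:44;24.

02:34:44;24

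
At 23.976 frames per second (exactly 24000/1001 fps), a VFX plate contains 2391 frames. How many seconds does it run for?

99.724625 seconds

Running time = 2391 / (24000/1001) = 99.724625 s.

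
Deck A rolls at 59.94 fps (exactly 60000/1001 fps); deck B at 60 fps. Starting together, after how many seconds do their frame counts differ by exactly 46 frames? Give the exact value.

The gap grows by |60 − 60000/1001| = 60/1001 frames per second.
Time for a 46-frame gap: 46 ÷ (60/1001) = 23023/30 s.

23023/30 seconds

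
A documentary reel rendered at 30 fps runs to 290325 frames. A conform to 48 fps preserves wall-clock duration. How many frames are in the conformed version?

464520 frames

Frames at target rate = 290325 × (48) / (30) = 464520.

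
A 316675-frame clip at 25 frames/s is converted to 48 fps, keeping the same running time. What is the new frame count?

Target frames = source frames × (target rate / source rate) = 316675 × (48)/(25) = 316675 × 48/25 = 608016.

608016 frames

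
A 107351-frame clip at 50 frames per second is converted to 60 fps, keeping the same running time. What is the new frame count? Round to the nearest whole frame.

Frames at target rate = 107351 × (60) / (50) = 644106/5 ≈ 128821.200.
Nearest whole frame: 128821.

128821 frames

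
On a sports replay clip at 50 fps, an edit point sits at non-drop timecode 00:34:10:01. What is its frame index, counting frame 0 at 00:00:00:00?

frame 102501

Total seconds to the label: (0 × 3600 + 34 × 60 + 10) = 2050.
Frame index = 2050 × 50 + 1 = 102501.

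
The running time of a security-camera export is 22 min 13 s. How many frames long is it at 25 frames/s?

33325 frames

22 min 13 s = 1333 s.
Frames = 1333 × 25 = 33325.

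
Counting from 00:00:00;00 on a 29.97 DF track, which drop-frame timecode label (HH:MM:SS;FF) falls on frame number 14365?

Ten DF minutes hold 17982 frames, so frame 14365 lies in block 0 (frames 0–17981) with 14365 frames into that block.
The block's first minute is 1800 frames and the rest 1798 each; 14365 frames reaches minute 7, so 0 × 18 + 7 × 2 = 14 labels have been skipped so far.
Adding those back, label number 14365 + 14 = 14379 at 30 labels/s is 479 s + 9 f = 0 h 7 min 59 s frame 9, i.e. 00:07:59;09.

00:07:59;09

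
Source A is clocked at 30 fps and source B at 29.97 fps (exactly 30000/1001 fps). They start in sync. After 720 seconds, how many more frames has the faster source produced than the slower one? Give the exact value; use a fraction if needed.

A emits 30 × 720 = 21600 frames; B emits 30000/1001 × 720 = 21600000/1001.
Difference = 21600/1001 frames (≈ 21.5784); B is behind A.

21600/1001 frames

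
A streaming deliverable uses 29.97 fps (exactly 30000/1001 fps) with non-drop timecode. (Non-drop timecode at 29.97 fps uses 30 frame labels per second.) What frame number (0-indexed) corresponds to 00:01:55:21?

Total seconds to the label: (0 × 3600 + 1 × 60 + 55) = 115.
Frame index = 115 × 30 + 21 = 3471.

3471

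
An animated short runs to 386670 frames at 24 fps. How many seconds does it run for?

Running time = 386670 / (24) = 16111.25 s.

16111.25 seconds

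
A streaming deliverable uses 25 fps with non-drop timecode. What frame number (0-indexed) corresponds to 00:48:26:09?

frame 72659

Total seconds to the label: (0 × 3600 + 48 × 60 + 26) = 2906.
Frame index = 2906 × 25 + 9 = 72659.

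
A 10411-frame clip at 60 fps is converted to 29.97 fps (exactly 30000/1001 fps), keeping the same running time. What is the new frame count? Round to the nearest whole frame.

5200 frames

Frames at target rate = 10411 × (30000/1001) / (60) = 5205500/1001 ≈ 5200.300.
Nearest whole frame: 5200.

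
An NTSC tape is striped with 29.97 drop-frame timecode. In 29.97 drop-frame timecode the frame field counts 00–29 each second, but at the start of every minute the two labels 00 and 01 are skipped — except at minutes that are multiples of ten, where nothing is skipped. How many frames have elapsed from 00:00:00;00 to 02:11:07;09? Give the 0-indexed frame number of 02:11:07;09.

235783

As if non-drop at 30 labels/s: (2 × 3600 + 11 × 60 + 7) × 30 + 9 = 236019.
Minute boundaries passed: 131; those not divisible by 10: 131 − 13 = 118; dropped labels = 2 × 118 = 236.
Actual frame index = 236019 − 236 = 235783.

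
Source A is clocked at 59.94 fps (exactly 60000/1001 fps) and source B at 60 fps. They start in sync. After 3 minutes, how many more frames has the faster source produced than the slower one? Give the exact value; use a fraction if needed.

10800/1001 frames

3 min = 180 s.
A emits 60000/1001 × 180 = 10800000/1001 frames; B emits 60 × 180 = 10800.
Difference = 10800/1001 frames (≈ 10.7892); B is ahead of A.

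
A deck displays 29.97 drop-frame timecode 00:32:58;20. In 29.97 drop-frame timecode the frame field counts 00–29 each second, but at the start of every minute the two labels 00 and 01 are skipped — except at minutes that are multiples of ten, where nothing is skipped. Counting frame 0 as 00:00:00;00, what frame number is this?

59302

Complete 10-minute blocks: 3, each 17982 frames → 53946.
Remaining 2 whole minutes in the current block: 1800 + 1 × 1798 = 3598 frames.
Within the current minute: 58 × 30 + 20 − 2 = 1758 (labels ;00/;01 skipped at this minute). Total = 53946 + 3598 + 1758 = 59302.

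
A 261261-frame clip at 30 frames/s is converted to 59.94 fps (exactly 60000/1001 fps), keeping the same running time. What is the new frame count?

Target frames = source frames × (target rate / source rate) = 261261 × (60000/1001)/(30) = 261261 × 2000/1001 = 522000.

522000 frames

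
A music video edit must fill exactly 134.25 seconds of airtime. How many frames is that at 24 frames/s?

Frames = 134.25 × 24 = 3222.

3222 frames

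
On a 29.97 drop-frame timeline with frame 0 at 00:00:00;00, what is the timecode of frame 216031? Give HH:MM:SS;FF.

02:00:08;07

Each 10-minute DF block holds 10 × 60 × 30 − 9 × 2 = 17982 frames. 216031 ÷ 17982 → 12 full blocks, remainder 247.
Within the partial block the first minute is 1800 frames and each further minute 1798, so 0 further minute boundaries passed. Total skipped labels = 18 × 12 + 2 × 0 = 216.
Non-drop label index = 216031 + 216 = 216247; at 30 labels/s that is 02:00:08:07, i.e. DF 02:00:08;07.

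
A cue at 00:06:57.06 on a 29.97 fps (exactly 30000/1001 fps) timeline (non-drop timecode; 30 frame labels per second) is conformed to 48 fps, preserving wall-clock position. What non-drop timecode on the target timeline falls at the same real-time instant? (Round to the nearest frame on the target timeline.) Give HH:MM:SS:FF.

00:06:57:30

Source frame index: (0×3600 + 6×60 + 57) × 30 + 6 = 12516.
Real time: 12516 / (30000/1001) = 1044043/2500 s.
Target frame: (1044043/2500) × (48) = 12528516/625 ≈ 20045.626 → 20046.
At 48 labels/s: frame 20046 → 00:06:57:30.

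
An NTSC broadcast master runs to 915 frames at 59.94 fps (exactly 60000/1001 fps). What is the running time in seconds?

15.26525 seconds

Running time = 915 / (60000/1001) = 15.26525 s.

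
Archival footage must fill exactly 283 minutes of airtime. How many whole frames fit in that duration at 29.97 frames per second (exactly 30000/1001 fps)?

508891 frames

283 min = 16980 s.
Frames = 16980 × 30000/1001 = 509400000/1001 ≈ 508891.1089.
Complete frames: 508891.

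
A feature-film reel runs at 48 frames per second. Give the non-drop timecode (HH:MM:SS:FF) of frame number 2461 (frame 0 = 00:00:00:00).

00:00:51:13

2461 ÷ 48 = 51 full seconds, remainder 13 frames.
51 s = 0 h 0 min 51 s.
Timecode: 00:00:51:13.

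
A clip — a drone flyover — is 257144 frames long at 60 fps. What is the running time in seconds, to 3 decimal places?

Running time = 257144 × 1/60 = 64286/15 s ≈ 4285.733 s.

4285.733 seconds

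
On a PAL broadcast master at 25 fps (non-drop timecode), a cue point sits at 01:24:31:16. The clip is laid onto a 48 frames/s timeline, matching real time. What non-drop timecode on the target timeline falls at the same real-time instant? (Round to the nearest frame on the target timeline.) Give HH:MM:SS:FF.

01:24:31:31

Source frame index: (1×3600 + 24×60 + 31) × 25 + 16 = 126791.
Real time: 126791 / (25) = 126791/25 s.
Target frame: (126791/25) × (48) = 6085968/25 ≈ 243438.720 → 243439.
At 48 labels/s: frame 243439 → 01:24:31:31.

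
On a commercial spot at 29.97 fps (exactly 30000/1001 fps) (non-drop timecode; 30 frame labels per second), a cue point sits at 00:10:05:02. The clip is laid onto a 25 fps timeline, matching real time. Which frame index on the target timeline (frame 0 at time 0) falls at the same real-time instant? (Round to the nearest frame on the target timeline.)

frame 15142

Source frame index: (0×3600 + 10×60 + 5) × 30 + 2 = 18152.
Real time: 18152 / (30000/1001) = 2271269/3750 s.
Target frame: (2271269/3750) × (25) = 2271269/150 ≈ 15141.793 → 15142.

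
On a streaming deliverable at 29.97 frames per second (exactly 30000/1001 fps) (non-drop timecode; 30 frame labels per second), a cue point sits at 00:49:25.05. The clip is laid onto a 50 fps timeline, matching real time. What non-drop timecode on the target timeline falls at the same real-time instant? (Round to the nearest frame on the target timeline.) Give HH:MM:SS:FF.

00:49:28:07

Source frame index: (0×3600 + 49×60 + 25) × 30 + 5 = 88955.
Real time: 88955 / (30000/1001) = 17808791/6000 s.
Target frame: (17808791/6000) × (50) = 17808791/120 ≈ 148406.592 → 148407.
At 50 labels/s: frame 148407 → 00:49:28:07.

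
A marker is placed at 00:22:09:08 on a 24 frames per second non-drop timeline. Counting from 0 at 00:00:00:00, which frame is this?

31904

Total seconds to the label: (0 × 3600 + 22 × 60 + 9) = 1329.
Frame index = 1329 × 24 + 8 = 31904.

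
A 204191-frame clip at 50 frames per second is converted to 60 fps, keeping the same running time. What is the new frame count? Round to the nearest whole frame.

245029 frames

Frames at target rate = 204191 × (60) / (50) = 1225146/5 ≈ 245029.200.
Nearest whole frame: 245029.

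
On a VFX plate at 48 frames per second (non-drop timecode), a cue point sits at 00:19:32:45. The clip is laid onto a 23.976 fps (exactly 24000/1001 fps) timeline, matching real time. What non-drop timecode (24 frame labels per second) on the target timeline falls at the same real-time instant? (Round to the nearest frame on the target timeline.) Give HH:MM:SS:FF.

Source frame index: (0×3600 + 19×60 + 32) × 48 + 45 = 56301.
Real time: 56301 / (48) = 18767/16 s.
Target frame: (18767/16) × (24000/1001) = 4021500/143 ≈ 28122.378 → 28122.
At 24 labels/s: frame 28122 → 00:19:31:18.

00:19:31:18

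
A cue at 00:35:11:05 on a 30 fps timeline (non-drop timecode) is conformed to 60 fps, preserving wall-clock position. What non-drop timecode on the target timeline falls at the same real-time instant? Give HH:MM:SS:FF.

00:35:11:10

Source frame index: (0×3600 + 35×60 + 11) × 30 + 5 = 63335.
Real time: 63335 / (30) = 12667/6 s.
Target frame: (12667/6) × (60) = 126670.
At 60 labels/s: frame 126670 → 00:35:11:10.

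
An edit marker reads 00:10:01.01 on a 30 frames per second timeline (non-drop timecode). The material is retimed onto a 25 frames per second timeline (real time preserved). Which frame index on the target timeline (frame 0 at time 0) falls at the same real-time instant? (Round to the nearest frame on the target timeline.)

Source frame index: (0×3600 + 10×60 + 1) × 30 + 1 = 18031.
Real time: 18031 / (30) = 18031/30 s.
Target frame: (18031/30) × (25) = 90155/6 ≈ 15025.833 → 15026.

frame 15026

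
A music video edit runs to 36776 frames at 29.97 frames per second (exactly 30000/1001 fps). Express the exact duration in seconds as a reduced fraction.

Running time = 36776 ÷ (30000/1001) = 36776 × 1001/30000 = 4601597/3750 s.

4601597/3750 seconds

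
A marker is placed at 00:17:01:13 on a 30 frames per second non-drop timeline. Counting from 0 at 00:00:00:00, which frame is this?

Total seconds to the label: (0 × 3600 + 17 × 60 + 1) = 1021.
Frame index = 1021 × 30 + 13 = 30643.

30643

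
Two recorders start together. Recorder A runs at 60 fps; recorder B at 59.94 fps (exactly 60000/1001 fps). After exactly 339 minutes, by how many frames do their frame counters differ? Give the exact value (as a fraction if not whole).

1220400/1001 frames

339 min = 20340 s.
A emits 60 × 20340 = 1220400 frames; B emits 60000/1001 × 20340 = 1220400000/1001.
Difference = 1220400/1001 frames (≈ 1219.1808); B is behind A.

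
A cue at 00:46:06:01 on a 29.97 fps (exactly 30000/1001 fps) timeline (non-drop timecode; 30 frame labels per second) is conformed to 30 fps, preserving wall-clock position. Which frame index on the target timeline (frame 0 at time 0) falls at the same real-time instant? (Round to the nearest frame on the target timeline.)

Source frame index: (0×3600 + 46×60 + 6) × 30 + 1 = 82981.
Real time: 82981 / (30000/1001) = 83063981/30000 s.
Target frame: (83063981/30000) × (30) = 83063981/1000 ≈ 83063.981 → 83064.

frame 83064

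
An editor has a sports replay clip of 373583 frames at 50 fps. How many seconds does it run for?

Running time = 373583 / (50) = 7471.66 s.

7471.66 seconds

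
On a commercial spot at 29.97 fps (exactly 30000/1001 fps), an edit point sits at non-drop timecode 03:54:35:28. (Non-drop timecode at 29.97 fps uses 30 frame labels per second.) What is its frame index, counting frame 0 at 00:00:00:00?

Total seconds to the label: (3 × 3600 + 54 × 60 + 35) = 14075.
Frame index = 14075 × 30 + 28 = 422278.

frame 422278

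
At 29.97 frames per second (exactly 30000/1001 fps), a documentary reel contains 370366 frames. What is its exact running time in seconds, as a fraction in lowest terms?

185368183/15000 seconds

Running time = 370366 ÷ (30000/1001) = 370366 × 1001/30000 = 185368183/15000 s.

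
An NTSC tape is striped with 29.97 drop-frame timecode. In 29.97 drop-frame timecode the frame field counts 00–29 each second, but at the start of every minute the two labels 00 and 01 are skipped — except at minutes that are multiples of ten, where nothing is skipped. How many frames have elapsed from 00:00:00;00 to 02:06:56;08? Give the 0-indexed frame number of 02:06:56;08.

228260

Complete 10-minute blocks: 12, each 17982 frames → 215784.
Remaining 6 whole minutes in the current block: 1800 + 5 × 1798 = 10790 frames.
Within the current minute: 56 × 30 + 8 − 2 = 1686 (labels ;00/;01 skipped at this minute). Total = 215784 + 10790 + 1686 = 228260.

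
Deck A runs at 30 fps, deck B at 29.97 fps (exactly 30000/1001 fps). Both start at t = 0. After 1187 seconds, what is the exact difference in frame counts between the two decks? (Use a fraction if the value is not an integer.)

A emits 30 × 1187 = 35610 frames; B emits 30000/1001 × 1187 = 35610000/1001.
Difference = 35610/1001 frames (≈ 35.5744); B is behind A.

35610/1001 frames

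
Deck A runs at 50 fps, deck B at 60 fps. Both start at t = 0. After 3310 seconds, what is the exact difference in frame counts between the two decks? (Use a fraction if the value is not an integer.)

A emits 50 × 3310 = 165500 frames; B emits 60 × 3310 = 198600.
Difference = 33100 frames; B is ahead of A.

33100 frames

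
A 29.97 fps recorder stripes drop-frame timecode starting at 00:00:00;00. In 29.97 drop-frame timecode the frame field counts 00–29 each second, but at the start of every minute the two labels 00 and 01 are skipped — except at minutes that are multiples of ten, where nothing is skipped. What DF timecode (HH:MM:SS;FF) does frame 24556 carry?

00:13:39;10

Each 10-minute DF block holds 10 × 60 × 30 − 9 × 2 = 17982 frames. 24556 ÷ 17982 → 1 full block, remainder 6574.
Within the partial block the first minute is 1800 frames and each further minute 1798, so 3 further minute boundaries passed. Total skipped labels = 18 × 1 + 2 × 3 = 24.
Non-drop label index = 24556 + 24 = 24580; at 30 labels/s that is 00:13:39:10, i.e. DF 00:13:39;10.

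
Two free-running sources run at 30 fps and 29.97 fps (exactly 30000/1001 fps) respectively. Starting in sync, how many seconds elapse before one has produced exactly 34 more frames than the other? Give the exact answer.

17017/15 seconds

The gap grows by |30000/1001 − 30| = 30/1001 frames per second.
Time for a 34-frame gap: 34 ÷ (30/1001) = 17017/15 s.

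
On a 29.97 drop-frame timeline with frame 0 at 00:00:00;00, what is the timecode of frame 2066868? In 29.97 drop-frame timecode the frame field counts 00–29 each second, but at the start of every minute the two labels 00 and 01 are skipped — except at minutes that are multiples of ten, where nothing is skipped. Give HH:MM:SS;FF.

Ten DF minutes hold 17982 frames, so frame 2066868 lies in block 114 (frames 2049948–2067929) with 16920 frames into that block.
The block's first minute is 1800 frames and the rest 1798 each; 16920 frames reaches minute 9, so 114 × 18 + 9 × 2 = 2070 labels have been skipped so far.
Adding those back, label number 2066868 + 2070 = 2068938 at 30 labels/s is 68964 s + 18 f = 19 h 9 min 24 s frame 18, i.e. 19:09:24;18.

19:09:24;18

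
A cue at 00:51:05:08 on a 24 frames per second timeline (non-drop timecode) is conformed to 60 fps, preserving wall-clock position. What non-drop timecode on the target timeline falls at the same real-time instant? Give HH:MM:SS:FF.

00:51:05:20

Source frame index: (0×3600 + 51×60 + 5) × 24 + 8 = 73568.
Real time: 73568 / (24) = 9196/3 s.
Target frame: (9196/3) × (60) = 183920.
At 60 labels/s: frame 183920 → 00:51:05:20.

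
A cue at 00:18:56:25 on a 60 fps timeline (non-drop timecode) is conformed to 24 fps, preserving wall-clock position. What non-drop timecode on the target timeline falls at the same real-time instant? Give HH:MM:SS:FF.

Source frame index: (0×3600 + 18×60 + 56) × 60 + 25 = 68185.
Real time: 68185 / (60) = 13637/12 s.
Target frame: (13637/12) × (24) = 27274.
At 24 labels/s: frame 27274 → 00:18:56:10.

00:18:56:10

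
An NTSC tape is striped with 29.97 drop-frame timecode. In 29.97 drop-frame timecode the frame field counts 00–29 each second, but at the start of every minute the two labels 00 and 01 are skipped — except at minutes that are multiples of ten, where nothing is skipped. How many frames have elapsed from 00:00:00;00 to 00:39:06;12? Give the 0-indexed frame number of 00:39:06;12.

As if non-drop at 30 labels/s: (0 × 3600 + 39 × 60 + 6) × 30 + 12 = 70392.
Minute boundaries passed: 39; those not divisible by 10: 39 − 3 = 36; dropped labels = 2 × 36 = 72.
Actual frame index = 70392 − 72 = 70320.

70320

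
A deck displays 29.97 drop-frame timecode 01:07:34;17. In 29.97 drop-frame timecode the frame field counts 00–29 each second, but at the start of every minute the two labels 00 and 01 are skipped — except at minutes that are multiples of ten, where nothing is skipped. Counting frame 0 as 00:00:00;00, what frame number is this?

121515

Complete 10-minute blocks: 6, each 17982 frames → 107892.
Remaining 7 whole minutes in the current block: 1800 + 6 × 1798 = 12588 frames.
Within the current minute: 34 × 30 + 17 − 2 = 1035 (labels ;00/;01 skipped at this minute). Total = 107892 + 12588 + 1035 = 121515.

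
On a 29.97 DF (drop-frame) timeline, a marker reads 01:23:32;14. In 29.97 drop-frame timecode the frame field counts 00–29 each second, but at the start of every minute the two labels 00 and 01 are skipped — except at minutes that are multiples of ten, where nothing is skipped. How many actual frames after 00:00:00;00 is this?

As if non-drop at 30 labels/s: (1 × 3600 + 23 × 60 + 32) × 30 + 14 = 150374.
Minute boundaries passed: 83; those not divisible by 10: 83 − 8 = 75; dropped labels = 2 × 75 = 150.
Actual frame index = 150374 − 150 = 150224.

150224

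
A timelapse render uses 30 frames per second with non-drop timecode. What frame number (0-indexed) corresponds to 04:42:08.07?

Total seconds to the label: (4 × 3600 + 42 × 60 + 8) = 16928.
Frame index = 16928 × 30 + 7 = 507847.

frame 507847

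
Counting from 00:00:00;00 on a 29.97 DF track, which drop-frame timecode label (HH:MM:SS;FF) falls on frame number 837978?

Each 10-minute DF block holds 10 × 60 × 30 − 9 × 2 = 17982 frames. 837978 ÷ 17982 → 46 full blocks, remainder 10806.
Within the partial block the first minute is 1800 frames and each further minute 1798, so 6 further minute boundaries passed. Total skipped labels = 18 × 46 + 2 × 6 = 840.
Non-drop label index = 837978 + 840 = 838818; at 30 labels/s that is 07:46:00:18, i.e. DF 07:46:00;18.

07:46:00;18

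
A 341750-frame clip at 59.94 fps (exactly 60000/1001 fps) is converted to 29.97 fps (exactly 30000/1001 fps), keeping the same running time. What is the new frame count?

Target frames = source frames × (target rate / source rate) = 341750 × (30000/1001)/(60000/1001) = 341750 × 1/2 = 170875.

170875 frames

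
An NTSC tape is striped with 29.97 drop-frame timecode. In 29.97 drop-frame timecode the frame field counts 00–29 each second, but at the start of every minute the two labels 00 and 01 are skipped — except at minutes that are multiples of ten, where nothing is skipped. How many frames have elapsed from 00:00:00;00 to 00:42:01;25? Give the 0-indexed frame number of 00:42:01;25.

As if non-drop at 30 labels/s: (0 × 3600 + 42 × 60 + 1) × 30 + 25 = 75655.
Minute boundaries passed: 42; those not divisible by 10: 42 − 4 = 38; dropped labels = 2 × 38 = 76.
Actual frame index = 75655 − 76 = 75579.

75579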